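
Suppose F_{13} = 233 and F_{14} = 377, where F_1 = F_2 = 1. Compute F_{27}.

By F_{2k+1} = F_k² + F_{k+1}²: F_{27} = 233² + 377² = 54289 + 142129 = 196418.

196418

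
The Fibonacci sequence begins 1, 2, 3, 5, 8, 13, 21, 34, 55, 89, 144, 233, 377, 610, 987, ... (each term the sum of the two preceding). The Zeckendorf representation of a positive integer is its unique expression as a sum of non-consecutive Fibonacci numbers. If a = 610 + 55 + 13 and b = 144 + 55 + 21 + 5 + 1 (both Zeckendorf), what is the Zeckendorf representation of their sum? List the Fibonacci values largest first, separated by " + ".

610 + 233 + 55 + 5 + 1

The two numbers are 678 and 226, so their sum is 904.
904: greatest Fibonacci not exceeding it is 610, leaving 294
294: greatest Fibonacci not exceeding it is 233, leaving 61
61: greatest Fibonacci not exceeding it is 55, leaving 6
6: greatest Fibonacci not exceeding it is 5, leaving 1
1: greatest Fibonacci not exceeding it is 1, leaving 0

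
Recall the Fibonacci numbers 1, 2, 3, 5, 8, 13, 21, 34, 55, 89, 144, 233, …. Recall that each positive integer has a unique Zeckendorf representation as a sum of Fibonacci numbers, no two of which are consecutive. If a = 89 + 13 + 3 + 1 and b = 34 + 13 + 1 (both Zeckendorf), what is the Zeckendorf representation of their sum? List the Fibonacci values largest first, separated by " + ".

The two numbers are 106 and 48, so their sum is 154.
154 − 144 = 10
10 − 8 = 2
2 − 2 = 0

144 + 8 + 2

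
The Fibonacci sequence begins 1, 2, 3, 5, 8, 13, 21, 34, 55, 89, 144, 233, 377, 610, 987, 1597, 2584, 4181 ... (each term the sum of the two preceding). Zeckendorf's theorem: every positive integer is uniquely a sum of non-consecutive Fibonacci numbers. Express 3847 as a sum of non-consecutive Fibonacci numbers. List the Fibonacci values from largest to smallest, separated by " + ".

2584 + 987 + 233 + 34 + 8 + 1

take 2584 (≤ 3847); 3847 − 2584 = 1263
take 987 (≤ 1263); 1263 − 987 = 276
take 233 (≤ 276); 276 − 233 = 43
take 34 (≤ 43); 43 − 34 = 9
take 8 (≤ 9); 9 − 8 = 1
take 1 (≤ 1); 1 − 1 = 0
So 3847 = 2584 + 987 + 233 + 34 + 8 + 1, with no two terms consecutive in the sequence.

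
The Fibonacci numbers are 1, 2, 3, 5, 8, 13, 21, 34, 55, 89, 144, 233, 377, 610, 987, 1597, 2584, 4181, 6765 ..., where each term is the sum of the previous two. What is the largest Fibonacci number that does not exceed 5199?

4181

4181 ≤ 5199 < 6765, so the largest Fibonacci number not exceeding 5199 is 4181.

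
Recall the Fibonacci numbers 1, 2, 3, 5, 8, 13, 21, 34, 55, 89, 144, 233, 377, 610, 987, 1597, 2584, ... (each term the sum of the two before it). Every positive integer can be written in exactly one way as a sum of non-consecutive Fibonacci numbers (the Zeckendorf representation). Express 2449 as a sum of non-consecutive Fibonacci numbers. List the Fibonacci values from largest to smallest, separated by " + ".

take 1597 (≤ 2449); 2449 − 1597 = 852
take 610 (≤ 852); 852 − 610 = 242
take 233 (≤ 242); 242 − 233 = 9
take 8 (≤ 9); 9 − 8 = 1
take 1 (≤ 1); 1 − 1 = 0
So 2449 = 1597 + 610 + 233 + 8 + 1, with no two terms consecutive in the sequence.

1597 + 610 + 233 + 8 + 1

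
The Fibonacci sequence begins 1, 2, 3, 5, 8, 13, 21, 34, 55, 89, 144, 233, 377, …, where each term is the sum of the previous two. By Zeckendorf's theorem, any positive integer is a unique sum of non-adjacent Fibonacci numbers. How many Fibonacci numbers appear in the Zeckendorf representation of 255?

3

Greedy algorithm:
255 − 233 = 22
22 − 21 = 1
1 − 1 = 0
255 = 233 + 21 + 1, which has 3 terms.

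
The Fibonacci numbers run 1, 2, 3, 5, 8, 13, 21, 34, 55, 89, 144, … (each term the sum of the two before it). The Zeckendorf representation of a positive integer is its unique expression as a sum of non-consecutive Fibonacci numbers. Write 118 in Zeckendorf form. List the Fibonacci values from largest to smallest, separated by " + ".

89 + 21 + 8

take 89 (≤ 118); 118 − 89 = 29
take 21 (≤ 29); 29 − 21 = 8
take 8 (≤ 8); 8 − 8 = 0
So 118 = 89 + 21 + 8, with no two terms consecutive in the sequence.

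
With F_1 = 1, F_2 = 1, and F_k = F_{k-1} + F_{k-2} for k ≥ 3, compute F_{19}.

4181

Iterating the recurrence up to F_{13} = 233 and F_{12} = 144:
F_{14} = F_{13} + F_{12} = 233 + 144 = 377
F_{15} = F_{14} + F_{13} = 377 + 233 = 610
F_{16} = F_{15} + F_{14} = 610 + 377 = 987
F_{17} = F_{16} + F_{15} = 987 + 610 = 1597
F_{18} = F_{17} + F_{16} = 1597 + 987 = 2584
F_{19} = F_{18} + F_{17} = 2584 + 1597 = 4181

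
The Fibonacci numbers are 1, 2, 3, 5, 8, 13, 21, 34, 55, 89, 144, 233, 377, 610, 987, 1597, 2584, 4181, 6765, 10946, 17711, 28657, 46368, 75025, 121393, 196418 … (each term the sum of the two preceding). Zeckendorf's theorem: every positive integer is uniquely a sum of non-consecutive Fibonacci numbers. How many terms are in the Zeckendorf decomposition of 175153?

7

175153: greatest Fibonacci not exceeding it is 121393, leaving 53760
53760: greatest Fibonacci not exceeding it is 46368, leaving 7392
7392: greatest Fibonacci not exceeding it is 6765, leaving 627
627: greatest Fibonacci not exceeding it is 610, leaving 17
17: greatest Fibonacci not exceeding it is 13, leaving 4
4: greatest Fibonacci not exceeding it is 3, leaving 1
1: greatest Fibonacci not exceeding it is 1, leaving 0
175153 = 121393 + 46368 + 6765 + 610 + 13 + 3 + 1, which has 7 terms.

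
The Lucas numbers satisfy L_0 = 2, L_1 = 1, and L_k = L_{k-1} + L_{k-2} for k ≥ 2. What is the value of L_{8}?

L_{2} = L_{1} + L_{0} = 1 + 2 = 3
L_{3} = L_{2} + L_{1} = 3 + 1 = 4
L_{4} = L_{3} + L_{2} = 4 + 3 = 7
L_{5} = L_{4} + L_{3} = 7 + 4 = 11
L_{6} = L_{5} + L_{4} = 11 + 7 = 18
L_{7} = L_{6} + L_{5} = 18 + 11 = 29
L_{8} = L_{7} + L_{6} = 29 + 18 = 47

47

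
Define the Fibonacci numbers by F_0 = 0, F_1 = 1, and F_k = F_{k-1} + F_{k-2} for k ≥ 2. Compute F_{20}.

6765

Iterating the recurrence up to F_{13} = 233 and F_{12} = 144:
F_{14} = F_{13} + F_{12} = 233 + 144 = 377
F_{15} = F_{14} + F_{13} = 377 + 233 = 610
F_{16} = F_{15} + F_{14} = 610 + 377 = 987
F_{17} = F_{16} + F_{15} = 987 + 610 = 1597
F_{18} = F_{17} + F_{16} = 1597 + 987 = 2584
F_{19} = F_{18} + F_{17} = 2584 + 1597 = 4181
F_{20} = F_{19} + F_{18} = 4181 + 2584 = 6765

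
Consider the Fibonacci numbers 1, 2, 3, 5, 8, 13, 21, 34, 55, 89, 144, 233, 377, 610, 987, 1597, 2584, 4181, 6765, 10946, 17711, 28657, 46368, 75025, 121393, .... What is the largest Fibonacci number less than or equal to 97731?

75025 ≤ 97731 < 121393, so the largest Fibonacci number not exceeding 97731 is 75025.

75025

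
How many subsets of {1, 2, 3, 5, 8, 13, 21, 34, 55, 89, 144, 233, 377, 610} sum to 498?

498 = 377+89+21+8+3 = 377+89+21+8+2+1 = 377+55+34+21+8+3 = … (13 more), for 16 in all.

16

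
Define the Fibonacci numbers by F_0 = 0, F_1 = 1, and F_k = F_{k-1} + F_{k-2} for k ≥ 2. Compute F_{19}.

Iterating the recurrence up to F_{11} = 89 and F_{10} = 55:
F_{12} = F_{11} + F_{10} = 89 + 55 = 144
F_{13} = F_{12} + F_{11} = 144 + 89 = 233
F_{14} = F_{13} + F_{12} = 233 + 144 = 377
F_{15} = F_{14} + F_{13} = 377 + 233 = 610
F_{16} = F_{15} + F_{14} = 610 + 377 = 987
F_{17} = F_{16} + F_{15} = 987 + 610 = 1597
F_{18} = F_{17} + F_{16} = 1597 + 987 = 2584
F_{19} = F_{18} + F_{17} = 2584 + 1597 = 4181

4181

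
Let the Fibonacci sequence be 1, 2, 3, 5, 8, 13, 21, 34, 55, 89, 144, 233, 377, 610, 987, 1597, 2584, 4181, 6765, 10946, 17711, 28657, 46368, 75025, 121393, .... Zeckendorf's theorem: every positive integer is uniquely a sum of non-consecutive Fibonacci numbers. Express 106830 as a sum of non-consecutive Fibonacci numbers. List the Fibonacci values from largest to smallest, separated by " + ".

subtract 75025 from 106830: 31805 remains
subtract 28657 from 31805: 3148 remains
subtract 2584 from 3148: 564 remains
subtract 377 from 564: 187 remains
subtract 144 from 187: 43 remains
subtract 34 from 43: 9 remains
subtract 8 from 9: 1 remains
subtract 1 from 1: 0 remains
So 106830 = 75025 + 28657 + 2584 + 377 + 144 + 34 + 8 + 1, with no two terms consecutive in the sequence.

75025 + 28657 + 2584 + 377 + 144 + 34 + 8 + 1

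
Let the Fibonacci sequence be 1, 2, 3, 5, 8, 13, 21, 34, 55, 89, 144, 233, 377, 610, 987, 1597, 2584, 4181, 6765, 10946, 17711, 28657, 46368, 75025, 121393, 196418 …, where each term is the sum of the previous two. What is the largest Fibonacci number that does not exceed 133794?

121393

121393 ≤ 133794 < 196418, so the largest Fibonacci number not exceeding 133794 is 121393.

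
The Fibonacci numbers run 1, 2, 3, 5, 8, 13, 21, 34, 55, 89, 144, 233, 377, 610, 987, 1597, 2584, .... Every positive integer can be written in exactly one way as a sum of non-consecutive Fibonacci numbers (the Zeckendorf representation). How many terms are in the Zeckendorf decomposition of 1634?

Repeatedly subtract the largest Fibonacci number that fits:
1634: greatest Fibonacci not exceeding it is 1597, leaving 37
37: greatest Fibonacci not exceeding it is 34, leaving 3
3: greatest Fibonacci not exceeding it is 3, leaving 0
1634 = 1597 + 34 + 3, which has 3 terms.

3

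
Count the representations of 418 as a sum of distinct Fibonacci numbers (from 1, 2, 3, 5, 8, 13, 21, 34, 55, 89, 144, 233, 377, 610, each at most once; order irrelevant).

6

Each representation comes from the Zeckendorf form by replacing some F_k with F_{k−1} + F_{k−2} where possible.
418 = 377+34+5+2 = 377+21+13+5+2 = 233+144+34+5+2 = … (3 more), for 6 in all.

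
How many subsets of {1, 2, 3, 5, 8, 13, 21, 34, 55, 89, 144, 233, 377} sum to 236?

10

236 = 233+3 = 233+2+1 = 144+89+3 = 144+89+2+1 = … (6 more), for 10 in all.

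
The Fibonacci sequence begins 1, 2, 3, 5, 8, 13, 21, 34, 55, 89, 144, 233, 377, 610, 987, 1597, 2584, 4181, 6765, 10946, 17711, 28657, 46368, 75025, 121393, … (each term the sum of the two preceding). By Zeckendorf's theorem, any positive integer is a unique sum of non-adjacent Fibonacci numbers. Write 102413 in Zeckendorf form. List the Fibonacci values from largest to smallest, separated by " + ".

Repeatedly subtract the largest Fibonacci number that fits:
75025 ≤ 102413 < 121393, so take 75025; remainder 27388
17711 ≤ 27388 < 28657, so take 17711; remainder 9677
6765 ≤ 9677 < 10946, so take 6765; remainder 2912
2584 ≤ 2912 < 4181, so take 2584; remainder 328
233 ≤ 328 < 377, so take 233; remainder 95
89 ≤ 95 < 144, so take 89; remainder 6
5 ≤ 6 < 8, so take 5; remainder 1
1 ≤ 1 < 2, so take 1; remainder 0
So 102413 = 75025 + 17711 + 6765 + 2584 + 233 + 89 + 5 + 1, with no two terms consecutive in the sequence.

75025 + 17711 + 6765 + 2584 + 233 + 89 + 5 + 1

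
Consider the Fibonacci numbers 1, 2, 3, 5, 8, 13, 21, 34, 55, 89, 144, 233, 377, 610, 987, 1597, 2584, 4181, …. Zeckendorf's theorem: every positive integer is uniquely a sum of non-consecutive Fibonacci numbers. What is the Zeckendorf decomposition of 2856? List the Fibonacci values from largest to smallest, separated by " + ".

2584 + 233 + 34 + 5

2856 − 2584 = 272
272 − 233 = 39
39 − 34 = 5
5 − 5 = 0
So 2856 = 2584 + 233 + 34 + 5, with no two terms consecutive in the sequence.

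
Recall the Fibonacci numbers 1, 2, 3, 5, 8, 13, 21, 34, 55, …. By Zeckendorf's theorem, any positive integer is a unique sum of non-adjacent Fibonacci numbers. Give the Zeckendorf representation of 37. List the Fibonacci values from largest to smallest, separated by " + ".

Repeatedly subtract the largest Fibonacci number that fits:
take 34 (≤ 37); 37 − 34 = 3
take 3 (≤ 3); 3 − 3 = 0
So 37 = 34 + 3, with no two terms consecutive in the sequence.

34 + 3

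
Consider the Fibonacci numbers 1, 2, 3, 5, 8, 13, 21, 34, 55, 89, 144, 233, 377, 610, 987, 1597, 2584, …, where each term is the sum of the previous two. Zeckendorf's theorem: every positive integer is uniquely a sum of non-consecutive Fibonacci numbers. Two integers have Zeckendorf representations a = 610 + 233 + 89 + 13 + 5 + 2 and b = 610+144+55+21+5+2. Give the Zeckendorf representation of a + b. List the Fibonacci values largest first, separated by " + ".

1597 + 144 + 34 + 13 + 1

The two numbers are 952 and 837, so their sum is 1789.
1597 ≤ 1789 < 2584, so take 1597; remainder 192
144 ≤ 192 < 233, so take 144; remainder 48
34 ≤ 48 < 55, so take 34; remainder 14
13 ≤ 14 < 21, so take 13; remainder 1
1 ≤ 1 < 2, so take 1; remainder 0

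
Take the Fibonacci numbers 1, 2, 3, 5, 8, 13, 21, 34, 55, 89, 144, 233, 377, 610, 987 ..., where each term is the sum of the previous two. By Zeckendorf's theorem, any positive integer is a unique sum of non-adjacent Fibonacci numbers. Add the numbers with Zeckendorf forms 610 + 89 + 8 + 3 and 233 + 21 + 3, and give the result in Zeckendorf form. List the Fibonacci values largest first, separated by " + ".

The two numbers are 710 and 257, so their sum is 967.
967: greatest Fibonacci not exceeding it is 610, leaving 357
357: greatest Fibonacci not exceeding it is 233, leaving 124
124: greatest Fibonacci not exceeding it is 89, leaving 35
35: greatest Fibonacci not exceeding it is 34, leaving 1
1: greatest Fibonacci not exceeding it is 1, leaving 0

610 + 233 + 89 + 34 + 1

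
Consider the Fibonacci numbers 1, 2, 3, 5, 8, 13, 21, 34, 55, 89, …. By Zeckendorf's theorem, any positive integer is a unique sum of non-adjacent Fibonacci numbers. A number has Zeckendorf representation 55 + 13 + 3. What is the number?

55 + 13 + 3 = 71.

71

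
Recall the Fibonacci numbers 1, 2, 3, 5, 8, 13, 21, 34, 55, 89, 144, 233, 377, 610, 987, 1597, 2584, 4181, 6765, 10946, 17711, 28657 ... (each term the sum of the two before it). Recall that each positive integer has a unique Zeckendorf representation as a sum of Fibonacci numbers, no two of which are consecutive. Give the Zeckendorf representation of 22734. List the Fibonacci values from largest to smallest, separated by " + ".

17711 + 4181 + 610 + 144 + 55 + 21 + 8 + 3 + 1

22734: greatest Fibonacci not exceeding it is 17711, leaving 5023
5023: greatest Fibonacci not exceeding it is 4181, leaving 842
842: greatest Fibonacci not exceeding it is 610, leaving 232
232: greatest Fibonacci not exceeding it is 144, leaving 88
88: greatest Fibonacci not exceeding it is 55, leaving 33
33: greatest Fibonacci not exceeding it is 21, leaving 12
12: greatest Fibonacci not exceeding it is 8, leaving 4
4: greatest Fibonacci not exceeding it is 3, leaving 1
1: greatest Fibonacci not exceeding it is 1, leaving 0
So 22734 = 17711 + 4181 + 610 + 144 + 55 + 21 + 8 + 3 + 1, with no two terms consecutive in the sequence.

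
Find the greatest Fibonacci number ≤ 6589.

4181

4181 ≤ 6589 < 6765, so the largest Fibonacci number not exceeding 6589 is 4181.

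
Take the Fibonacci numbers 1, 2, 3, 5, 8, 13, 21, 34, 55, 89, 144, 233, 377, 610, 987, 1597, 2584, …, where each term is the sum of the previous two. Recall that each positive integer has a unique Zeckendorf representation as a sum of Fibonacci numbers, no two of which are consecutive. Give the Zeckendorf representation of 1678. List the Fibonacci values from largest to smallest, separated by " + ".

1597 + 55 + 21 + 5

subtract 1597 from 1678: 81 remains
subtract 55 from 81: 26 remains
subtract 21 from 26: 5 remains
subtract 5 from 5: 0 remains
So 1678 = 1597 + 55 + 21 + 5, with no two terms consecutive in the sequence.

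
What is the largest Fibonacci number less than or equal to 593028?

514229

514229 ≤ 593028 < 832040, so the largest Fibonacci number not exceeding 593028 is 514229.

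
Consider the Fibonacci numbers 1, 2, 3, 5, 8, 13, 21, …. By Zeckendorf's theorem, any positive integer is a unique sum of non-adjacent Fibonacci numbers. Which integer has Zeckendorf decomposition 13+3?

13+3 = 16.

16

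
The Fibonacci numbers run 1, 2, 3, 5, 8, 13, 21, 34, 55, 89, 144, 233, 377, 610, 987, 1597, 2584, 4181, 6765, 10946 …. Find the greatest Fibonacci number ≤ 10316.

6765

6765 ≤ 10316 < 10946, so the largest Fibonacci number not exceeding 10316 is 6765.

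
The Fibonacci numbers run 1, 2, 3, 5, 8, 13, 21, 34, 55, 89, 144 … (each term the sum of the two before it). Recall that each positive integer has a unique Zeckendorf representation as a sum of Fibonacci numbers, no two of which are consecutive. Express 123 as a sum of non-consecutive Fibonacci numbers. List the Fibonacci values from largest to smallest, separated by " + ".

Repeatedly subtract the largest Fibonacci number that fits:
largest Fibonacci ≤ 123 is 89; 123 − 89 = 34
largest Fibonacci ≤ 34 is 34; 34 − 34 = 0
So 123 = 89 + 34, with no two terms consecutive in the sequence.

89 + 34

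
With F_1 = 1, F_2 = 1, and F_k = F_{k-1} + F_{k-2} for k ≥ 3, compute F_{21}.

Iterating the recurrence up to F_{17} = 1597 and F_{16} = 987:
F_{18} = F_{17} + F_{16} = 1597 + 987 = 2584
F_{19} = F_{18} + F_{17} = 2584 + 1597 = 4181
F_{20} = F_{19} + F_{18} = 4181 + 2584 = 6765
F_{21} = F_{20} + F_{19} = 6765 + 4181 = 10946

10946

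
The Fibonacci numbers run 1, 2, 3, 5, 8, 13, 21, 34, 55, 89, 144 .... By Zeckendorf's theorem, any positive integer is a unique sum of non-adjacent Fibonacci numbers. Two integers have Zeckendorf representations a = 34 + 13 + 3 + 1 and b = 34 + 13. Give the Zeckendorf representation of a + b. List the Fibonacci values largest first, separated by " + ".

89 + 8 + 1

The two numbers are 51 and 47, so their sum is 98.
Greedy algorithm:
98 − 89 = 9
9 − 8 = 1
1 − 1 = 0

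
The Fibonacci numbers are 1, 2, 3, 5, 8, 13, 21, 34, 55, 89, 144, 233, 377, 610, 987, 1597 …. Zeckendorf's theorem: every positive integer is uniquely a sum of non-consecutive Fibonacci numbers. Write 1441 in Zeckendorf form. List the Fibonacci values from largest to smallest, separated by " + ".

987 + 377 + 55 + 21 + 1

Greedily peel off the largest Fibonacci term at each step:
987 ≤ 1441 < 1597, so take 987; remainder 454
377 ≤ 454 < 610, so take 377; remainder 77
55 ≤ 77 < 89, so take 55; remainder 22
21 ≤ 22 < 34, so take 21; remainder 1
1 ≤ 1 < 2, so take 1; remainder 0
So 1441 = 987 + 377 + 55 + 21 + 1, with no two terms consecutive in the sequence.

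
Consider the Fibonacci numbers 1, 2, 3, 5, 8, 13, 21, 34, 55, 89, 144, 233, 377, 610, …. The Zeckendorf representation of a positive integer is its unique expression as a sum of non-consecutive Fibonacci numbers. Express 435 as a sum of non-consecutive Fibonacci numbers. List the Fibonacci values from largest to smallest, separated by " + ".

377 + 55 + 3

435 − 377 = 58
58 − 55 = 3
3 − 3 = 0
So 435 = 377 + 55 + 3, with no two terms consecutive in the sequence.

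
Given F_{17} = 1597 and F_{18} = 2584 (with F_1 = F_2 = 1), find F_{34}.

By the doubling identity F_{2k} = F_k(2F_{k+1} − F_k): F_{34} = 1597·(2·2584 − 1597) = 1597·3571 = 5702887.

5702887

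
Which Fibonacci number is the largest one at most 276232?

196418

196418 ≤ 276232 < 317811, so the largest Fibonacci number not exceeding 276232 is 196418.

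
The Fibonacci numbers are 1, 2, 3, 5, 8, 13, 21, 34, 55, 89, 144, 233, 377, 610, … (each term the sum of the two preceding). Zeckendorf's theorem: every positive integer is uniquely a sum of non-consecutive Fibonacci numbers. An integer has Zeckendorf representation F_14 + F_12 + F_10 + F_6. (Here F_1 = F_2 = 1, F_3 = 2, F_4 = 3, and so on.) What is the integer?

584

F_14 + F_12 + F_10 + F_6 = 377 + 144 + 55 + 8 = 584.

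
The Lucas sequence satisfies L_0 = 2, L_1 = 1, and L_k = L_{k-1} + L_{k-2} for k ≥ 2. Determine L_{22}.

39603

Iterating the recurrence up to L_{17} = 3571 and L_{16} = 2207:
L_{18} = L_{17} + L_{16} = 3571 + 2207 = 5778
L_{19} = L_{18} + L_{17} = 5778 + 3571 = 9349
L_{20} = L_{19} + L_{18} = 9349 + 5778 = 15127
L_{21} = L_{20} + L_{19} = 15127 + 9349 = 24476
L_{22} = L_{21} + L_{20} = 24476 + 15127 = 39603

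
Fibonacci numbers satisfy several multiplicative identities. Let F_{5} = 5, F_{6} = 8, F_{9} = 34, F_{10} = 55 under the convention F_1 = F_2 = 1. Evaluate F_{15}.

By the addition formula F_{m+n} = F_m F_{n+1} + F_{m−1} F_n with m=6, n=9: F_{15} = 8·55 + 5·34 = 440 + 170 = 610.

610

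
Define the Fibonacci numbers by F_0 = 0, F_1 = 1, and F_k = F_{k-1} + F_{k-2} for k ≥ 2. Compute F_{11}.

Iterating the recurrence up to F_{5} = 5 and F_{4} = 3:
F_{6} = F_{5} + F_{4} = 5 + 3 = 8
F_{7} = F_{6} + F_{5} = 8 + 5 = 13
F_{8} = F_{7} + F_{6} = 13 + 8 = 21
F_{9} = F_{8} + F_{7} = 21 + 13 = 34
F_{10} = F_{9} + F_{8} = 34 + 21 = 55
F_{11} = F_{10} + F_{9} = 55 + 34 = 89

89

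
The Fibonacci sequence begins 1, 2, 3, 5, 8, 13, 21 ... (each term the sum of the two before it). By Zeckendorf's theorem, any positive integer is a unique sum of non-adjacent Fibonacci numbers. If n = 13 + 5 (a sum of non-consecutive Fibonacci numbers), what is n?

18

13 + 5 = 18.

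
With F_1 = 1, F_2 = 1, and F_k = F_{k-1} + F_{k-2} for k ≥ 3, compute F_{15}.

Iterating the recurrence up to F_{9} = 34 and F_{8} = 21:
F_{10} = F_{9} + F_{8} = 34 + 21 = 55
F_{11} = F_{10} + F_{9} = 55 + 34 = 89
F_{12} = F_{11} + F_{10} = 89 + 55 = 144
F_{13} = F_{12} + F_{11} = 144 + 89 = 233
F_{14} = F_{13} + F_{12} = 233 + 144 = 377
F_{15} = F_{14} + F_{13} = 377 + 233 = 610

610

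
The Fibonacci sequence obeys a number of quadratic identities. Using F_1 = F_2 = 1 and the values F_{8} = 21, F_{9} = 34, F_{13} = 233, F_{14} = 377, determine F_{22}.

17711

By the addition formula F_{m+n} = F_m F_{n+1} + F_{m−1} F_n with m=14, n=8: F_{22} = 377·34 + 233·21 = 12818 + 4893 = 17711.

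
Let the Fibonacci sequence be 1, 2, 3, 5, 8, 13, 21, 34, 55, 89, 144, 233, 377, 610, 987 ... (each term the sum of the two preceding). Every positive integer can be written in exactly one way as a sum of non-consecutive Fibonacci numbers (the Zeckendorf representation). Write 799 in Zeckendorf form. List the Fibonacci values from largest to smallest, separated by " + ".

Greedily peel off the largest Fibonacci term at each step:
799: greatest Fibonacci not exceeding it is 610, leaving 189
189: greatest Fibonacci not exceeding it is 144, leaving 45
45: greatest Fibonacci not exceeding it is 34, leaving 11
11: greatest Fibonacci not exceeding it is 8, leaving 3
3: greatest Fibonacci not exceeding it is 3, leaving 0
So 799 = 610 + 144 + 34 + 8 + 3, with no two terms consecutive in the sequence.

610 + 144 + 34 + 8 + 3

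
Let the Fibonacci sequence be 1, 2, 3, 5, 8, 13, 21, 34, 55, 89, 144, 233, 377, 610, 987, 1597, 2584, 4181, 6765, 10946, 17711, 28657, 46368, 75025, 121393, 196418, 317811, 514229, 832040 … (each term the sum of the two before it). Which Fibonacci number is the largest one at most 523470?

514229 ≤ 523470 < 832040, so the largest Fibonacci number not exceeding 523470 is 514229.

514229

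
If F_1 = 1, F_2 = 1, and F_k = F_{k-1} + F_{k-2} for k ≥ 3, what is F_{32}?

2178309

Iterating the recurrence up to F_{24} = 46368 and F_{23} = 28657:
F_{25} = F_{24} + F_{23} = 46368 + 28657 = 75025
F_{26} = F_{25} + F_{24} = 75025 + 46368 = 121393
F_{27} = F_{26} + F_{25} = 121393 + 75025 = 196418
F_{28} = F_{27} + F_{26} = 196418 + 121393 = 317811
F_{29} = F_{28} + F_{27} = 317811 + 196418 = 514229
F_{30} = F_{29} + F_{28} = 514229 + 317811 = 832040
F_{31} = F_{30} + F_{29} = 832040 + 514229 = 1346269
F_{32} = F_{31} + F_{30} = 1346269 + 832040 = 2178309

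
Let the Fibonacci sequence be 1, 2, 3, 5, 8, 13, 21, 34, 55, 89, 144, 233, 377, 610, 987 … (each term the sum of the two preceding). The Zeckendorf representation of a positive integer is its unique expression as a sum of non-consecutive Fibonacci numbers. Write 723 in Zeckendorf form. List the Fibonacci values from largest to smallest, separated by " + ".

610 + 89 + 21 + 3

723 − 610 = 113
113 − 89 = 24
24 − 21 = 3
3 − 3 = 0
So 723 = 610 + 89 + 21 + 3, with no two terms consecutive in the sequence.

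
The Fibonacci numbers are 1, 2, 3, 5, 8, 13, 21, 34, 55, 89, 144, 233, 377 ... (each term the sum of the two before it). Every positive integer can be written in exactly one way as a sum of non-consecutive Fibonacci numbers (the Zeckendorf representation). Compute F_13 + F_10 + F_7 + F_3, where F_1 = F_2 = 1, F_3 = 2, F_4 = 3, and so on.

303

F_13 + F_10 + F_7 + F_3 = 233 + 55 + 13 + 2 = 303.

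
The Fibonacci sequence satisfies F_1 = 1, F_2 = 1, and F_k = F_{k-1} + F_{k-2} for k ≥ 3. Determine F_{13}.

233

Iterating the recurrence up to F_{8} = 21 and F_{7} = 13:
F_{9} = F_{8} + F_{7} = 21 + 13 = 34
F_{10} = F_{9} + F_{8} = 34 + 21 = 55
F_{11} = F_{10} + F_{9} = 55 + 34 = 89
F_{12} = F_{11} + F_{10} = 89 + 55 = 144
F_{13} = F_{12} + F_{11} = 144 + 89 = 233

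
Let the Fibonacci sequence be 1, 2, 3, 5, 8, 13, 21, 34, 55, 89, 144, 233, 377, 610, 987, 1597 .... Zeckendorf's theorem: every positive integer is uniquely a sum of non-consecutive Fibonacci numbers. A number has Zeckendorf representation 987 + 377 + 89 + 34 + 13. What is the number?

1500

987 + 377 + 89 + 34 + 13 = 1500.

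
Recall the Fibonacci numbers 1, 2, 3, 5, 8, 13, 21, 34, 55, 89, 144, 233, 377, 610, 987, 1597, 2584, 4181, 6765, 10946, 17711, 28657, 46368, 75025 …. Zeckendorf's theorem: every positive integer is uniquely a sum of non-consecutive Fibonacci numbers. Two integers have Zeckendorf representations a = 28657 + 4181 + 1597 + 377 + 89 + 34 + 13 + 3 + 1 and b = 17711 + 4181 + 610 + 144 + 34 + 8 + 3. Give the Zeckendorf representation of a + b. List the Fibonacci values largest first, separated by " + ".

The two numbers are 34952 and 22691, so their sum is 57643.
Greedily peel off the largest Fibonacci term at each step:
largest Fibonacci ≤ 57643 is 46368; 57643 − 46368 = 11275
largest Fibonacci ≤ 11275 is 10946; 11275 − 10946 = 329
largest Fibonacci ≤ 329 is 233; 329 − 233 = 96
largest Fibonacci ≤ 96 is 89; 96 − 89 = 7
largest Fibonacci ≤ 7 is 5; 7 − 5 = 2
largest Fibonacci ≤ 2 is 2; 2 − 2 = 0

46368 + 10946 + 233 + 89 + 5 + 2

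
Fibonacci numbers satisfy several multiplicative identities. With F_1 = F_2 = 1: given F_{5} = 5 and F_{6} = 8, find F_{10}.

By the doubling identity F_{2k} = F_k(2F_{k+1} − F_k): F_{10} = 5·(2·8 − 5) = 5·11 = 55.

55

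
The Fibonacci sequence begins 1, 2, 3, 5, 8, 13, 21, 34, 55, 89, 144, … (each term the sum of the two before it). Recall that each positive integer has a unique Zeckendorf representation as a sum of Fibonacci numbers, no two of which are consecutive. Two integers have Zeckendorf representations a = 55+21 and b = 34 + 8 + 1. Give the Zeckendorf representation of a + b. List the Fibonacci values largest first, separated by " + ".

89 + 21 + 8 + 1

The two numbers are 76 and 43, so their sum is 119.
subtract 89 from 119: 30 remains
subtract 21 from 30: 9 remains
subtract 8 from 9: 1 remains
subtract 1 from 1: 0 remains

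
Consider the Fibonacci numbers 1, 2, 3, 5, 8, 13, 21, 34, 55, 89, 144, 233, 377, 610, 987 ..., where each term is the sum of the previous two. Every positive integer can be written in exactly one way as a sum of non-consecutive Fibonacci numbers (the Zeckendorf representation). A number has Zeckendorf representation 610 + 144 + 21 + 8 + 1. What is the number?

610 + 144 + 21 + 8 + 1 = 784.

784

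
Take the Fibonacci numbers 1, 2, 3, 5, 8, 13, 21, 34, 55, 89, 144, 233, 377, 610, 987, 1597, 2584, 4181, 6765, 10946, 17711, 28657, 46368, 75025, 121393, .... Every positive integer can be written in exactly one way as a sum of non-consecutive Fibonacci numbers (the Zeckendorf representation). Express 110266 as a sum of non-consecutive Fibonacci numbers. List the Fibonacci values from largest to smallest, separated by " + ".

75025 ≤ 110266 < 121393, so take 75025; remainder 35241
28657 ≤ 35241 < 46368, so take 28657; remainder 6584
4181 ≤ 6584 < 6765, so take 4181; remainder 2403
1597 ≤ 2403 < 2584, so take 1597; remainder 806
610 ≤ 806 < 987, so take 610; remainder 196
144 ≤ 196 < 233, so take 144; remainder 52
34 ≤ 52 < 55, so take 34; remainder 18
13 ≤ 18 < 21, so take 13; remainder 5
5 ≤ 5 < 8, so take 5; remainder 0
So 110266 = 75025 + 28657 + 4181 + 1597 + 610 + 144 + 34 + 13 + 5, with no two terms consecutive in the sequence.

75025 + 28657 + 4181 + 1597 + 610 + 144 + 34 + 13 + 5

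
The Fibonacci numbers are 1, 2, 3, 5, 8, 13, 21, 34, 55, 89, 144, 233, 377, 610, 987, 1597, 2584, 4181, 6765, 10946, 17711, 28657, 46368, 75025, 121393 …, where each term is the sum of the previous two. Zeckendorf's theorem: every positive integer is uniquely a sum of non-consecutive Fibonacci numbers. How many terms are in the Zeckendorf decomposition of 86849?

6

86849: greatest Fibonacci not exceeding it is 75025, leaving 11824
11824: greatest Fibonacci not exceeding it is 10946, leaving 878
878: greatest Fibonacci not exceeding it is 610, leaving 268
268: greatest Fibonacci not exceeding it is 233, leaving 35
35: greatest Fibonacci not exceeding it is 34, leaving 1
1: greatest Fibonacci not exceeding it is 1, leaving 0
86849 = 75025 + 10946 + 610 + 233 + 34 + 1, which has 6 terms.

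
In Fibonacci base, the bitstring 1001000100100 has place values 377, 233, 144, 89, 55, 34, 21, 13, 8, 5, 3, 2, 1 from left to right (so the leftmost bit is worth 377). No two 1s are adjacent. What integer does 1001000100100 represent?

Summing the place values of the 1 bits: 377 + 89 + 13 + 3 = 482.

482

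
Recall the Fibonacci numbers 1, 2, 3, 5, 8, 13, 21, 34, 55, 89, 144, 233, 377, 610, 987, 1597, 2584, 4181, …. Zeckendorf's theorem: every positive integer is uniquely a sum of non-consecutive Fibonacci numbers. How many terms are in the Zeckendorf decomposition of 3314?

6

largest Fibonacci ≤ 3314 is 2584; 3314 − 2584 = 730
largest Fibonacci ≤ 730 is 610; 730 − 610 = 120
largest Fibonacci ≤ 120 is 89; 120 − 89 = 31
largest Fibonacci ≤ 31 is 21; 31 − 21 = 10
largest Fibonacci ≤ 10 is 8; 10 − 8 = 2
largest Fibonacci ≤ 2 is 2; 2 − 2 = 0
3314 = 2584 + 610 + 89 + 21 + 8 + 2, which has 6 terms.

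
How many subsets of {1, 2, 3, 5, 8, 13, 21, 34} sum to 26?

Starting from the Zeckendorf form and repeatedly splitting a term F_k into F_{k−1} + F_{k−2} (when neither is already used) reaches every representation.
26 = 21+5 = 21+3+2 = 13+8+5 = 13+8+3+2 — 4 representations.

4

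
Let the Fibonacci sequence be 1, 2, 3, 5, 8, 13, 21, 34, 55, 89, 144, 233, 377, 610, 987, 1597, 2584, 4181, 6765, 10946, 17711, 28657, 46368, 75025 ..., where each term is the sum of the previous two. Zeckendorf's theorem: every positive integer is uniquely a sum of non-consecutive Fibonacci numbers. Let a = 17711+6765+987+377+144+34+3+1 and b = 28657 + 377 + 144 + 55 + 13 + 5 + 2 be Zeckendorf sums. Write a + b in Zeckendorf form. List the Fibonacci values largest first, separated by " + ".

46368 + 6765 + 1597 + 377 + 144 + 21 + 3

The two numbers are 26022 and 29253, so their sum is 55275.
Greedy algorithm:
55275 − 46368 = 8907
8907 − 6765 = 2142
2142 − 1597 = 545
545 − 377 = 168
168 − 144 = 24
24 − 21 = 3
3 − 3 = 0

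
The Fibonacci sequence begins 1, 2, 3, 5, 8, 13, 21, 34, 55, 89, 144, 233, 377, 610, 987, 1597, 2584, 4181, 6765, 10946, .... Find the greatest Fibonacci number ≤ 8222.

6765

6765 ≤ 8222 < 10946, so the largest Fibonacci number not exceeding 8222 is 6765.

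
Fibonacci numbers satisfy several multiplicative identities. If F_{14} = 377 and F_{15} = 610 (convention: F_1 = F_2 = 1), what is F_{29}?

514229

By F_{2k+1} = F_k² + F_{k+1}²: F_{29} = 377² + 610² = 142129 + 372100 = 514229.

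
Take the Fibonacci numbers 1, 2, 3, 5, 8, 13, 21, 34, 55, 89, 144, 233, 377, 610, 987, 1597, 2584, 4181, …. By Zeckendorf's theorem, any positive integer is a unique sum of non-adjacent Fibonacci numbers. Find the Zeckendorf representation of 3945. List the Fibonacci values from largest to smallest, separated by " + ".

2584 + 987 + 233 + 89 + 34 + 13 + 5

Greedily peel off the largest Fibonacci term at each step:
largest Fibonacci ≤ 3945 is 2584; 3945 − 2584 = 1361
largest Fibonacci ≤ 1361 is 987; 1361 − 987 = 374
largest Fibonacci ≤ 374 is 233; 374 − 233 = 141
largest Fibonacci ≤ 141 is 89; 141 − 89 = 52
largest Fibonacci ≤ 52 is 34; 52 − 34 = 18
largest Fibonacci ≤ 18 is 13; 18 − 13 = 5
largest Fibonacci ≤ 5 is 5; 5 − 5 = 0
So 3945 = 2584 + 987 + 233 + 89 + 34 + 13 + 5, with no two terms consecutive in the sequence.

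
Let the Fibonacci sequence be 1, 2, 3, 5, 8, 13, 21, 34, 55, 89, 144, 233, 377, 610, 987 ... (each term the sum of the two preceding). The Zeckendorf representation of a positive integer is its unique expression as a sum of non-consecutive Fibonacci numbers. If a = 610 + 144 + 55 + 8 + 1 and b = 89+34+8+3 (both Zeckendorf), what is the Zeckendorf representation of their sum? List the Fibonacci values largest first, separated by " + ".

610 + 233 + 89 + 13 + 5 + 2

The two numbers are 818 and 134, so their sum is 952.
952: greatest Fibonacci not exceeding it is 610, leaving 342
342: greatest Fibonacci not exceeding it is 233, leaving 109
109: greatest Fibonacci not exceeding it is 89, leaving 20
20: greatest Fibonacci not exceeding it is 13, leaving 7
7: greatest Fibonacci not exceeding it is 5, leaving 2
2: greatest Fibonacci not exceeding it is 2, leaving 0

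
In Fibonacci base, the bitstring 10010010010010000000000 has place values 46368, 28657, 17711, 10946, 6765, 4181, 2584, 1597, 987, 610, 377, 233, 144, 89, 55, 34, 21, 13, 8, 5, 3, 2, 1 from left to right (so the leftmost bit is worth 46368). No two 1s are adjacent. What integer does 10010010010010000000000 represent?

Summing the place values of the 1 bits: 46368 + 10946 + 2584 + 610 + 144 = 60652.

60652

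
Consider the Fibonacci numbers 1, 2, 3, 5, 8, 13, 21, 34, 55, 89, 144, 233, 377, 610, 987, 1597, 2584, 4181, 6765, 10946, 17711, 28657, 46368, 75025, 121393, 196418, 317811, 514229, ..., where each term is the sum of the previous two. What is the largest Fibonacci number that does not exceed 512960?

317811 ≤ 512960 < 514229, so the largest Fibonacci number not exceeding 512960 is 317811.

317811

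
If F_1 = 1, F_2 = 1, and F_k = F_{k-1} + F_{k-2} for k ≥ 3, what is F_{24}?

46368

Iterating the recurrence up to F_{17} = 1597 and F_{16} = 987:
F_{18} = F_{17} + F_{16} = 1597 + 987 = 2584
F_{19} = F_{18} + F_{17} = 2584 + 1597 = 4181
F_{20} = F_{19} + F_{18} = 4181 + 2584 = 6765
F_{21} = F_{20} + F_{19} = 6765 + 4181 = 10946
F_{22} = F_{21} + F_{20} = 10946 + 6765 = 17711
F_{23} = F_{22} + F_{21} = 17711 + 10946 = 28657
F_{24} = F_{23} + F_{22} = 28657 + 17711 = 46368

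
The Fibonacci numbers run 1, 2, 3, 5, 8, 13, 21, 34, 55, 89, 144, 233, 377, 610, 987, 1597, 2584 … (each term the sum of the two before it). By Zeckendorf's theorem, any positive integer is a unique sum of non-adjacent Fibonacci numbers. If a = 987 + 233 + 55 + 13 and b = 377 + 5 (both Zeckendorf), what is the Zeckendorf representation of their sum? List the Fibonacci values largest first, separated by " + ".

The two numbers are 1288 and 382, so their sum is 1670.
1670: greatest Fibonacci not exceeding it is 1597, leaving 73
73: greatest Fibonacci not exceeding it is 55, leaving 18
18: greatest Fibonacci not exceeding it is 13, leaving 5
5: greatest Fibonacci not exceeding it is 5, leaving 0

1597 + 55 + 13 + 5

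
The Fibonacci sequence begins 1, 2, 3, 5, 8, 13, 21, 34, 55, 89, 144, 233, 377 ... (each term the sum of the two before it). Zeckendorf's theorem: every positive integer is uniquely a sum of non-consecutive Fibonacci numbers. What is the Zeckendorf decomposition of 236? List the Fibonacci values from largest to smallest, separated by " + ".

236 − 233 = 3
3 − 3 = 0
So 236 = 233 + 3, with no two terms consecutive in the sequence.

233 + 3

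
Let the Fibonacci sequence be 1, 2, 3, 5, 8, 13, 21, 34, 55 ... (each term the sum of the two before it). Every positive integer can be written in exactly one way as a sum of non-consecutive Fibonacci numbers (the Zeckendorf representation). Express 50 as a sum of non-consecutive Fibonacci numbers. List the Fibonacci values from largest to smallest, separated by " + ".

Repeatedly subtract the largest Fibonacci number that fits:
largest Fibonacci ≤ 50 is 34; 50 − 34 = 16
largest Fibonacci ≤ 16 is 13; 16 − 13 = 3
largest Fibonacci ≤ 3 is 3; 3 − 3 = 0
So 50 = 34 + 13 + 3, with no two terms consecutive in the sequence.

34 + 13 + 3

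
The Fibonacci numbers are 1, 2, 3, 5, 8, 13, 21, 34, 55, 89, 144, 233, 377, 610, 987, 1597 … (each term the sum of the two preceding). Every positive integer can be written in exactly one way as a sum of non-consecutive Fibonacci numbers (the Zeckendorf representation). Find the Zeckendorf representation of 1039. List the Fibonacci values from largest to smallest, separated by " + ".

take 987 (≤ 1039); 1039 − 987 = 52
take 34 (≤ 52); 52 − 34 = 18
take 13 (≤ 18); 18 − 13 = 5
take 5 (≤ 5); 5 − 5 = 0
So 1039 = 987 + 34 + 13 + 5, with no two terms consecutive in the sequence.

987 + 34 + 13 + 5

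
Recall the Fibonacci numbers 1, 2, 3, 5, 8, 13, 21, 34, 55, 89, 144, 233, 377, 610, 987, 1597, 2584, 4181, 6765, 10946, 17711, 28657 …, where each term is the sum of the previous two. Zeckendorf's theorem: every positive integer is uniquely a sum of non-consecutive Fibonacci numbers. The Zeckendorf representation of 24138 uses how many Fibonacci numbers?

Greedily peel off the largest Fibonacci term at each step:
subtract 17711 from 24138: 6427 remains
subtract 4181 from 6427: 2246 remains
subtract 1597 from 2246: 649 remains
subtract 610 from 649: 39 remains
subtract 34 from 39: 5 remains
subtract 5 from 5: 0 remains
24138 = 17711 + 4181 + 1597 + 610 + 34 + 5, which has 6 terms.

6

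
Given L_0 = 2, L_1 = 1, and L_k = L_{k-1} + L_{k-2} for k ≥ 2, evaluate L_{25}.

167761

Iterating the recurrence up to L_{19} = 9349 and L_{18} = 5778:
L_{20} = L_{19} + L_{18} = 9349 + 5778 = 15127
L_{21} = L_{20} + L_{19} = 15127 + 9349 = 24476
L_{22} = L_{21} + L_{20} = 24476 + 15127 = 39603
L_{23} = L_{22} + L_{21} = 39603 + 24476 = 64079
L_{24} = L_{23} + L_{22} = 64079 + 39603 = 103682
L_{25} = L_{24} + L_{23} = 103682 + 64079 = 167761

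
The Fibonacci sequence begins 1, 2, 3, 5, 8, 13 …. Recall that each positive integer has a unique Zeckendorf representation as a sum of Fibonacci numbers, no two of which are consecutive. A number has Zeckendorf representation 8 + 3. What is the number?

8 + 3 = 11.

11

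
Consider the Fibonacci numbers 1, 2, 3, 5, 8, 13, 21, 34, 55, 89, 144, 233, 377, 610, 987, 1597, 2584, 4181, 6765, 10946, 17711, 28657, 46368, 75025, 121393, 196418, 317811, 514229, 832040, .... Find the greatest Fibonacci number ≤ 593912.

514229 ≤ 593912 < 832040, so the largest Fibonacci number not exceeding 593912 is 514229.

514229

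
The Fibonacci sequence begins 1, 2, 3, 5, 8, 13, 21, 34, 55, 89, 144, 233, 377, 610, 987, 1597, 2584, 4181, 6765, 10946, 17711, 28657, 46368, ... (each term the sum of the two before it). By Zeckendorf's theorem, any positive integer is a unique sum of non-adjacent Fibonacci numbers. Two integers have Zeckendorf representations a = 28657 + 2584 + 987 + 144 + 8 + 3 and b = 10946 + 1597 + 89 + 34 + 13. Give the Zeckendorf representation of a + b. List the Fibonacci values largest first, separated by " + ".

28657 + 10946 + 4181 + 987 + 233 + 55 + 3

The two numbers are 32383 and 12679, so their sum is 45062.
Greedily peel off the largest Fibonacci term at each step:
45062 − 28657 = 16405
16405 − 10946 = 5459
5459 − 4181 = 1278
1278 − 987 = 291
291 − 233 = 58
58 − 55 = 3
3 − 3 = 0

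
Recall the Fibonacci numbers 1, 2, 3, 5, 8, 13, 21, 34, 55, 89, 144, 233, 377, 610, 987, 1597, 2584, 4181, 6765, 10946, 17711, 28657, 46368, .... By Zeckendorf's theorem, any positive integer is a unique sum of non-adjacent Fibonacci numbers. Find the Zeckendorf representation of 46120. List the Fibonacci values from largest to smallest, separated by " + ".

Repeatedly subtract the largest Fibonacci number that fits:
46120 − 28657 = 17463
17463 − 10946 = 6517
6517 − 4181 = 2336
2336 − 1597 = 739
739 − 610 = 129
129 − 89 = 40
40 − 34 = 6
6 − 5 = 1
1 − 1 = 0
So 46120 = 28657 + 10946 + 4181 + 1597 + 610 + 89 + 34 + 5 + 1, with no two terms consecutive in the sequence.

28657 + 10946 + 4181 + 1597 + 610 + 89 + 34 + 5 + 1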